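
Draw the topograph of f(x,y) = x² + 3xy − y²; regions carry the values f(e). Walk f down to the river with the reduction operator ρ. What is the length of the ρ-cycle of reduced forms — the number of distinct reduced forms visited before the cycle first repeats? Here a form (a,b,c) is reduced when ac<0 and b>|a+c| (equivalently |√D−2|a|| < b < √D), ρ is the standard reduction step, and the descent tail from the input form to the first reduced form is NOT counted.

D = 13, ⌊√D⌋ = 3
river: ρ → (-1,3,1)
river: ρ → (1,3,-1)
ρ-cycle length = 2 (tail of 0 descent steps not counted)

2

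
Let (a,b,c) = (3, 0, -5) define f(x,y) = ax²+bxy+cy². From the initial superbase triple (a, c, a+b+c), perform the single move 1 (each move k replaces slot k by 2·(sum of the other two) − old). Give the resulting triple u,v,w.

start (3,-5,-2) = (f(1,0),f(0,1),f(1,1))
replace slot 1: 2·((-5)+(-2)) − 3 = -17 → (-17,-5,-2)

-17,-5,-2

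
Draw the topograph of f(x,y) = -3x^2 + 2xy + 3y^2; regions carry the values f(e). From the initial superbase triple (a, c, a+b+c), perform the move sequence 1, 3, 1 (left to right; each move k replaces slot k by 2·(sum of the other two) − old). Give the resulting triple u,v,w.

start (-3,3,2) = (f(1,0),f(0,1),f(1,1))
replace slot 1: 2·(3+2) − (-3) = 13 → (13,3,2)
replace slot 3: 2·(13+3) − 2 = 30 → (13,3,30)
replace slot 1: 2·(3+30) − 13 = 53 → (53,3,30)

53,3,30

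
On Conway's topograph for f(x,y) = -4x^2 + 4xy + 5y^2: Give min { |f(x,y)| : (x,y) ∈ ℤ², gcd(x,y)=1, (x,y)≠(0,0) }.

river: ρ → (5,6,-3)
river: ρ → (-3,6,5)
river: ρ → (5,4,-4)
river: ρ → (-4,4,5)
closes: descent 0, river 4
min |a| on river = 3

3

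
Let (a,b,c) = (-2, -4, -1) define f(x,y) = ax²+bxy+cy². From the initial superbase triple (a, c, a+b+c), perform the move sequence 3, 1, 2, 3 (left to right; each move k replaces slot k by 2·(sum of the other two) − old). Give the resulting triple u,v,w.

start (-2,-1,-7) = (f(1,0),f(0,1),f(1,1))
replace slot 3: 2·((-2)+(-1)) − (-7) = 1 → (-2,-1,1)
replace slot 1: 2·((-1)+1) − (-2) = 2 → (2,-1,1)
replace slot 2: 2·(2+1) − (-1) = 7 → (2,7,1)
replace slot 3: 2·(2+7) − 1 = 17 → (2,7,17)

2,7,17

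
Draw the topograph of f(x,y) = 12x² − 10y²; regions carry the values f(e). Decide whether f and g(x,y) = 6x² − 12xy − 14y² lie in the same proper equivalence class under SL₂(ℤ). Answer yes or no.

D₁ = 480, D₂ = 480
river cycle of f (length 2): (-10, 20, 2), (2, 20, -10)
river cycle of g (length 4): (-14, 12, 6), (6, 12, -14), (-14, 16, 4), (4, 16, -14)
cycles differ ⇒ inequivalent

no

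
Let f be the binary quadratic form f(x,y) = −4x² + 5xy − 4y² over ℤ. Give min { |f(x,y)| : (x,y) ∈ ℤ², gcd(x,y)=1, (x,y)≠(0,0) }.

translate: b→3 (≡-5 mod 8), so (4,-5,4)→(4,3,3)
flip: (4,3,3)→(3,-3,4)
translate: b→3 (≡-3 mod 6), so (3,-3,4)→(3,3,4)
reduced (well bottom): (3,3,4) with a≤c, −a<b≤a
well minimum |f| = |-3| = 3 (negative-definite)

3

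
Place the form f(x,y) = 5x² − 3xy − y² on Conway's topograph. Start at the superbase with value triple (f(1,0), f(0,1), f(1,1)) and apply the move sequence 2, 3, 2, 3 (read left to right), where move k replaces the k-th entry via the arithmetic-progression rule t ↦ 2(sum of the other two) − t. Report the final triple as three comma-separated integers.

start (5,-1,1) = (f(1,0),f(0,1),f(1,1))
replace slot 2: 2·(5+1) − (-1) = 13 → (5,13,1)
replace slot 3: 2·(5+13) − 1 = 35 → (5,13,35)
replace slot 2: 2·(5+35) − 13 = 67 → (5,67,35)
replace slot 3: 2·(5+67) − 35 = 109 → (5,67,109)

5,67,109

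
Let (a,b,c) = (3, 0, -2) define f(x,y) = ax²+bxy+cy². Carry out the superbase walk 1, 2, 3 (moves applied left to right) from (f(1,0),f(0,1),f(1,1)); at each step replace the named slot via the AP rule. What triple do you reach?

start (3,-2,1) = (f(1,0),f(0,1),f(1,1))
replace slot 1: 2·((-2)+1) − 3 = -5 → (-5,-2,1)
replace slot 2: 2·((-5)+1) − (-2) = -6 → (-5,-6,1)
replace slot 3: 2·((-5)+(-6)) − 1 = -23 → (-5,-6,-23)

-5,-6,-23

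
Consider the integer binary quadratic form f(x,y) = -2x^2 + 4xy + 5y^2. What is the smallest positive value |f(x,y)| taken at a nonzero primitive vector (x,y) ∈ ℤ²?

river: ρ → (5,6,-1)
river: ρ → (-1,6,5)
river: ρ → (5,4,-2)
river: ρ → (-2,4,5)
closes: descent 0, river 4
min |a| on river = 1

1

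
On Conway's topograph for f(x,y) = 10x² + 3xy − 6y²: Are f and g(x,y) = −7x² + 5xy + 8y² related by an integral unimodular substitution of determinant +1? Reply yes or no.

D₁ = 249, D₂ = 249
river cycle of f (length 16): (-6, 9, 7), (7, 5, -8), (-8, 11, 4), (4, 13, -5), (-5, 7, 10), (10, 13, -2), (-2, 15, 3), (3, 15, -2), (-2, 13, 10), (10, 7, -5), … (6 more)
river cycle of g (length 16): (8, 11, -4), (-4, 13, 5), (5, 7, -10), (-10, 13, 2), (2, 15, -3), (-3, 15, 2), (2, 13, -10), (-10, 7, 5), (5, 13, -4), (-4, 11, 8), … (6 more)
cycles differ ⇒ inequivalent

no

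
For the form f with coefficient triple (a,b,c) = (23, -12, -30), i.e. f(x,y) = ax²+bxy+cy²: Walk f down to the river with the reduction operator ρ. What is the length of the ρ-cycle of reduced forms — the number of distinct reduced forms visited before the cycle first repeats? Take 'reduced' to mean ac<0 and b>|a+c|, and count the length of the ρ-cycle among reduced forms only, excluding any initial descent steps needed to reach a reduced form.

D = 2904, ⌊√D⌋ = 53
descent: ρ → (-30,12,23)  [lands on river]
river: ρ → (23,34,-19)
river: ρ → (-19,42,15)
river: ρ → (15,48,-10)
river: ρ → (-10,52,5)
river: ρ → (5,48,-30)
ρ-cycle length = 6 (tail of 1 descent step not counted)

6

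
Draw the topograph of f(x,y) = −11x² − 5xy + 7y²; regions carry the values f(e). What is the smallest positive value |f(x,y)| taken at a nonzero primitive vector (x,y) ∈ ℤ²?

descent: ρ → (7,5,-11)  [lands on river]
river: ρ → (-11,17,1)
river: ρ → (1,17,-11)
river: ρ → (-11,5,7)
river: ρ → (7,9,-9)
river: ρ → (-9,9,7)
closes: descent 1, river 6
min |a| on river = 1

1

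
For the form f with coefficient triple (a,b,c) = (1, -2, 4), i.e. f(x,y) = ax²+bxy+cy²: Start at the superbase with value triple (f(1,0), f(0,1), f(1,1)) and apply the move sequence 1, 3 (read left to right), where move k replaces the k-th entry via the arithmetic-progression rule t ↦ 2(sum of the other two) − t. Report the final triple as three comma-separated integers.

start (1,4,3) = (f(1,0),f(0,1),f(1,1))
replace slot 1: 2·(4+3) − 1 = 13 → (13,4,3)
replace slot 3: 2·(13+4) − 3 = 31 → (13,4,31)

13,4,31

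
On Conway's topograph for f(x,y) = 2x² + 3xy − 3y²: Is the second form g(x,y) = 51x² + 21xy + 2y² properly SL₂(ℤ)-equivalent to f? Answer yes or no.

D₁ = 33, D₂ = 33
river cycle of f (length 4): (-3, 3, 2), (2, 5, -1), (-1, 5, 2), (2, 3, -3)
river cycle of g (length 4): (2, 3, -3), (-3, 3, 2), (2, 5, -1), (-1, 5, 2)
cycles coincide ⇒ equivalent

yes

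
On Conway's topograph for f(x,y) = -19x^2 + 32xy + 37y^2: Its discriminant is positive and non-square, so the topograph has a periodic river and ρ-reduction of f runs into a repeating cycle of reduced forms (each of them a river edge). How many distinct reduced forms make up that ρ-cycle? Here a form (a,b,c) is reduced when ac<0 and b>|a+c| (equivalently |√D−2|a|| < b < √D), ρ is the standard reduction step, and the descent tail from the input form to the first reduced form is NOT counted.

D = 3836, ⌊√D⌋ = 61
river: ρ → (37,42,-14)
river: ρ → (-14,42,37)
river: ρ → (37,32,-19)
river: ρ → (-19,44,25)
river: ρ → (25,56,-7)
river: ρ → (-7,56,25)
river: ρ → (25,44,-19)
river: ρ → (-19,32,37)
ρ-cycle length = 8 (tail of 0 descent steps not counted)

8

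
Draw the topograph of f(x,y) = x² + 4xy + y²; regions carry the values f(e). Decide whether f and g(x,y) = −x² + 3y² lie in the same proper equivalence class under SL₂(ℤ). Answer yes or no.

D₁ = 12, D₂ = 12
river cycle of f (length 2): (1, 2, -2), (-2, 2, 1)
river cycle of g (length 2): (-1, 2, 2), (2, 2, -1)
cycles differ ⇒ inequivalent

no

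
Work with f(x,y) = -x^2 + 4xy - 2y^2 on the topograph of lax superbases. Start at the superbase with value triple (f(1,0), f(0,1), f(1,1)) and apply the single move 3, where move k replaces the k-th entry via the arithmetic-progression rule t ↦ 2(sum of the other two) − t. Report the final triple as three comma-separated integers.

start (-1,-2,1) = (f(1,0),f(0,1),f(1,1))
replace slot 3: 2·((-1)+(-2)) − 1 = -7 → (-1,-2,-7)

-1,-2,-7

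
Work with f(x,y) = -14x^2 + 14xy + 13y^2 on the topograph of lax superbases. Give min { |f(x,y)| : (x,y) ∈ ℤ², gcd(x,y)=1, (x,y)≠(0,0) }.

river: ρ → (13,12,-15)
river: ρ → (-15,18,10)
river: ρ → (10,22,-11)
river: ρ → (-11,22,10)
river: ρ → (10,18,-15)
river: ρ → (-15,12,13)
river: ρ → (13,14,-14)
river: ρ → (-14,14,13)
closes: descent 0, river 8
min |a| on river = 10

10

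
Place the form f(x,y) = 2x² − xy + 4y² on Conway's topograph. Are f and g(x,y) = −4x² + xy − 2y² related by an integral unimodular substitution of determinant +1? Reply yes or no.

D₁ = -31, D₂ = -31
f: reduced (well bottom): (2,-1,4) with a≤c, −a<b≤a
g is negative-definite; reduce −g:
−g: flip: (4,-1,2)→(2,1,4)
−g: reduced (well bottom): (2,1,4) with a≤c, −a<b≤a
flip sign back: reduced form of g is (-2,-1,-4)
reduced forms (2, -1, 4) vs (-2, -1, -4) ⇒ inequivalent

no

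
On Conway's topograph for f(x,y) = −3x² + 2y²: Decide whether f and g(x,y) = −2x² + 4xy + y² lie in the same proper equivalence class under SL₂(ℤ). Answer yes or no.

D₁ = 24, D₂ = 24
river cycle of f (length 2): (2, 4, -1), (-1, 4, 2)
river cycle of g (length 2): (1, 4, -2), (-2, 4, 1)
cycles differ ⇒ inequivalent

no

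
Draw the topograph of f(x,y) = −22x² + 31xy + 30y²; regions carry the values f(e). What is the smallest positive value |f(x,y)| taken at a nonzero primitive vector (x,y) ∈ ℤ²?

river: ρ → (30,29,-23)
river: ρ → (-23,17,36)
river: ρ → (36,55,-4)
river: ρ → (-4,57,22)
river: ρ → (22,31,-30)
river: ρ → (-30,29,23)
river: ρ → (23,17,-36)
river: ρ → (-36,55,4)
river: ρ → (4,57,-22)
river: ρ → (-22,31,30)
closes: descent 0, river 10
min |a| on river = 4

4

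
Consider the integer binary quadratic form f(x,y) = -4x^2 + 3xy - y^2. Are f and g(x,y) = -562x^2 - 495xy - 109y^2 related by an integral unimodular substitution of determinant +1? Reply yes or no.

D₁ = -7, D₂ = -7
f is negative-definite; reduce −f:
−f: flip: (4,-3,1)→(1,3,4)
−f: translate: b→1 (≡3 mod 2), so (1,3,4)→(1,1,2)
−f: reduced (well bottom): (1,1,2) with a≤c, −a<b≤a
flip sign back: reduced form of f is (-1,-1,-2)
g is negative-definite; reduce −g:
−g: flip: (562,495,109)→(109,-495,562)
−g: translate: b→-59 (≡-495 mod 218), so (109,-495,562)→(109,-59,8)
−g: flip: (109,-59,8)→(8,59,109)
−g: translate: b→-5 (≡59 mod 16), so (8,59,109)→(8,-5,1)
−g: flip: (8,-5,1)→(1,5,8)
−g: translate: b→1 (≡5 mod 2), so (1,5,8)→(1,1,2)
−g: reduced (well bottom): (1,1,2) with a≤c, −a<b≤a
flip sign back: reduced form of g is (-1,-1,-2)
reduced forms (-1, -1, -2) vs (-1, -1, -2) ⇒ equivalent

yes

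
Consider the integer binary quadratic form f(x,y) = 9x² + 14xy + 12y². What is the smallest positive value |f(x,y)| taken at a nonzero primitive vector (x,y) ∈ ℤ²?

translate: b→-4 (≡14 mod 18), so (9,14,12)→(9,-4,7)
flip: (9,-4,7)→(7,4,9)
reduced (well bottom): (7,4,9) with a≤c, −a<b≤a
well minimum = a = 7

7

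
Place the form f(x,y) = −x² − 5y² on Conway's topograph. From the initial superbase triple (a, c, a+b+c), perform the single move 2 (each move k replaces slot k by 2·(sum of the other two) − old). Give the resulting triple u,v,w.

start (-1,-5,-6) = (f(1,0),f(0,1),f(1,1))
replace slot 2: 2·((-1)+(-6)) − (-5) = -9 → (-1,-9,-6)

-1,-9,-6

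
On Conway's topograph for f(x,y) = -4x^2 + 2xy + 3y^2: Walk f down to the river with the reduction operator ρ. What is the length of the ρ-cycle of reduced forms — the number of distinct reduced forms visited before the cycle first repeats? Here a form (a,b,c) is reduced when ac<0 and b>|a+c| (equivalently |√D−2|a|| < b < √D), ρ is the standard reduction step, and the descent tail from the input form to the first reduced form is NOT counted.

D = 52, ⌊√D⌋ = 7
river: ρ → (3,4,-3)
river: ρ → (-3,2,4)
river: ρ → (4,6,-1)
river: ρ → (-1,6,4)
river: ρ → (4,2,-3)
river: ρ → (-3,4,3)
river: ρ → (3,2,-4)
river: ρ → (-4,6,1)
river: ρ → (1,6,-4)
river: ρ → (-4,2,3)
ρ-cycle length = 10 (tail of 0 descent steps not counted)

10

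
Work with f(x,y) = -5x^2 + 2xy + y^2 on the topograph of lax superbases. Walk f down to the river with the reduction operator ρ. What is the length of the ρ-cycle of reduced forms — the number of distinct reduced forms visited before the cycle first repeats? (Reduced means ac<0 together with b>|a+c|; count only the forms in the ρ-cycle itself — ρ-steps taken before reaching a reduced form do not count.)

D = 24, ⌊√D⌋ = 4
descent: ρ → (1,4,-2)  [lands on river]
river: ρ → (-2,4,1)
ρ-cycle length = 2 (tail of 1 descent step not counted)

2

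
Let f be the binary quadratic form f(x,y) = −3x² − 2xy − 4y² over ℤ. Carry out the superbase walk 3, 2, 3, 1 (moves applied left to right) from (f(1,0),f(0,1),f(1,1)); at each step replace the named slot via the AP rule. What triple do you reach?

start (-3,-4,-9) = (f(1,0),f(0,1),f(1,1))
replace slot 3: 2·((-3)+(-4)) − (-9) = -5 → (-3,-4,-5)
replace slot 2: 2·((-3)+(-5)) − (-4) = -12 → (-3,-12,-5)
replace slot 3: 2·((-3)+(-12)) − (-5) = -25 → (-3,-12,-25)
replace slot 1: 2·((-12)+(-25)) − (-3) = -71 → (-71,-12,-25)

-71,-12,-25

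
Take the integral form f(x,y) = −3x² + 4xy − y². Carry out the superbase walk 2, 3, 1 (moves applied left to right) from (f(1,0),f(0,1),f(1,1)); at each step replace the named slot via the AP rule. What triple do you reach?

start (-3,-1,0) = (f(1,0),f(0,1),f(1,1))
replace slot 2: 2·((-3)+0) − (-1) = -5 → (-3,-5,0)
replace slot 3: 2·((-3)+(-5)) − 0 = -16 → (-3,-5,-16)
replace slot 1: 2·((-5)+(-16)) − (-3) = -39 → (-39,-5,-16)

-39,-5,-16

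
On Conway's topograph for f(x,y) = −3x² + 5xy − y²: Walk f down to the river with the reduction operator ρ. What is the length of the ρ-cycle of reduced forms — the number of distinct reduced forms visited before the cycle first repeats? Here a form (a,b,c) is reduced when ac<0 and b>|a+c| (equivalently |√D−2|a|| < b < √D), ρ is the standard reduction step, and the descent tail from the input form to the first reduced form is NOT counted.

D = 13, ⌊√D⌋ = 3
descent: ρ → (-1,3,1)  [lands on river]
river: ρ → (1,3,-1)
ρ-cycle length = 2 (tail of 1 descent step not counted)

2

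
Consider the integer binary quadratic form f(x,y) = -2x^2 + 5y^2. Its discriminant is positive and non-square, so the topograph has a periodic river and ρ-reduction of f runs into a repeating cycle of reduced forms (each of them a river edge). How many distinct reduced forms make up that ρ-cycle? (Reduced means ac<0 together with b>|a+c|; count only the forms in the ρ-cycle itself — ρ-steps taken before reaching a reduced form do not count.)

D = 40, ⌊√D⌋ = 6
descent: ρ → (5,0,-2)
descent: ρ → (-2,4,3)  [lands on river]
river: ρ → (3,2,-3)
river: ρ → (-3,4,2)
river: ρ → (2,4,-3)
river: ρ → (-3,2,3)
river: ρ → (3,4,-2)
ρ-cycle length = 6 (tail of 2 descent steps not counted)

6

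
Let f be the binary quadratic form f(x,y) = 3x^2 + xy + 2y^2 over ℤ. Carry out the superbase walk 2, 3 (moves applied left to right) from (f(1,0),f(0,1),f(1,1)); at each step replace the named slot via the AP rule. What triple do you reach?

start (3,2,6) = (f(1,0),f(0,1),f(1,1))
replace slot 2: 2·(3+6) − 2 = 16 → (3,16,6)
replace slot 3: 2·(3+16) − 6 = 32 → (3,16,32)

3,16,32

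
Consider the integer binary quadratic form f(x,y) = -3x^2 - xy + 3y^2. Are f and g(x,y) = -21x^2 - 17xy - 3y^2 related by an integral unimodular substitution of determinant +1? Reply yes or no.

D₁ = 37, D₂ = 37
river cycle of f (length 6): (3, 1, -3), (-3, 5, 1), (1, 5, -3), (-3, 1, 3), (3, 5, -1), (-1, 5, 3)
river cycle of g (length 6): (-3, 5, 1), (1, 5, -3), (-3, 1, 3), (3, 5, -1), (-1, 5, 3), (3, 1, -3)
cycles coincide ⇒ equivalent

yes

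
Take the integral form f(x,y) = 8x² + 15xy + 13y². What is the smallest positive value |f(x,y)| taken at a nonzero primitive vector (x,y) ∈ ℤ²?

translate: b→-1 (≡15 mod 16), so (8,15,13)→(8,-1,6)
flip: (8,-1,6)→(6,1,8)
reduced (well bottom): (6,1,8) with a≤c, −a<b≤a
well minimum = a = 6

6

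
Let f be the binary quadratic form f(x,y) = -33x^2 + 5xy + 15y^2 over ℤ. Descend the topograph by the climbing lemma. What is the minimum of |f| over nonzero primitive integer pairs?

descent: ρ → (15,25,-23)  [lands on river]
river: ρ → (-23,21,17)
river: ρ → (17,13,-27)
river: ρ → (-27,41,3)
river: ρ → (3,43,-13)
river: ρ → (-13,35,15)
closes: descent 1, river 6
min |a| on river = 3

3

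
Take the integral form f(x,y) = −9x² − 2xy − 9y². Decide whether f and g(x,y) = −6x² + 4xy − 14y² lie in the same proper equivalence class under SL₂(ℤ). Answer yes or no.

D₁ = -320, D₂ = -320
f is negative-definite; reduce −f:
−f: reduced (well bottom): (9,2,9) with a≤c, −a<b≤a
flip sign back: reduced form of f is (-9,-2,-9)
g is negative-definite; reduce −g:
−g: reduced (well bottom): (6,-4,14) with a≤c, −a<b≤a
flip sign back: reduced form of g is (-6,4,-14)
reduced forms (-9, -2, -9) vs (-6, 4, -14) ⇒ inequivalent

no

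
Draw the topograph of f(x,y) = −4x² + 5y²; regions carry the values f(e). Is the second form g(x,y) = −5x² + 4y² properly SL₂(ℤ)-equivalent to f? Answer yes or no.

D₁ = 80, D₂ = 80
river cycle of f (length 2): (-4, 8, 1), (1, 8, -4)
river cycle of g (length 2): (4, 8, -1), (-1, 8, 4)
cycles differ ⇒ inequivalent

no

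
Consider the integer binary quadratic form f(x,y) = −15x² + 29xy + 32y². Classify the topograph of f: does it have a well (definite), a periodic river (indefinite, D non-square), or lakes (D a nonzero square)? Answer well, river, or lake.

D = b²−4ac = 29² − 4·(-15)·32 = 2761
D > 0 non-square ⇒ indefinite ⇒ periodic river

river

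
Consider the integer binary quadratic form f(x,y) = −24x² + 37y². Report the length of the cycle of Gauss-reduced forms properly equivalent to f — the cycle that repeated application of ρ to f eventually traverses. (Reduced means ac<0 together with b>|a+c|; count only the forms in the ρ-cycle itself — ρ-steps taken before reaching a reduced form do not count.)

D = 3552, ⌊√D⌋ = 59
descent: ρ → (37,0,-24)
descent: ρ → (-24,48,13)  [lands on river]
river: ρ → (13,56,-8)
river: ρ → (-8,56,13)
river: ρ → (13,48,-24)
ρ-cycle length = 4 (tail of 2 descent steps not counted)

4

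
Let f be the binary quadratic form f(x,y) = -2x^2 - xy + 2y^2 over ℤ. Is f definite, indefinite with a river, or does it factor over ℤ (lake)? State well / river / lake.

D = b²−4ac = (-1)² − 4·(-2)·2 = 17
D > 0 non-square ⇒ indefinite ⇒ periodic river

river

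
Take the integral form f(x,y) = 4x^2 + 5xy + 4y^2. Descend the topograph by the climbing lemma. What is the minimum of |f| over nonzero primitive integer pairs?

translate: b→-3 (≡5 mod 8), so (4,5,4)→(4,-3,3)
flip: (4,-3,3)→(3,3,4)
reduced (well bottom): (3,3,4) with a≤c, −a<b≤a
well minimum = a = 3

3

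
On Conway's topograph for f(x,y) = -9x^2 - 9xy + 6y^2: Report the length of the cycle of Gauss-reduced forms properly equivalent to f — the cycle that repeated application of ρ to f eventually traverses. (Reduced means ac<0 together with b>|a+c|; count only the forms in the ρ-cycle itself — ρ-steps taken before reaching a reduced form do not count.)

D = 297, ⌊√D⌋ = 17
descent: ρ → (6,9,-9)  [lands on river]
river: ρ → (-9,9,6)
river: ρ → (6,15,-3)
river: ρ → (-3,15,6)
ρ-cycle length = 4 (tail of 1 descent step not counted)

4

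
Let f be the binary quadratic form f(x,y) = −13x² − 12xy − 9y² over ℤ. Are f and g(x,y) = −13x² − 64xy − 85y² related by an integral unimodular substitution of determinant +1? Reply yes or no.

D₁ = -324, D₂ = -324
f is negative-definite; reduce −f:
−f: flip: (13,12,9)→(9,-12,13)
−f: translate: b→6 (≡-12 mod 18), so (9,-12,13)→(9,6,10)
−f: reduced (well bottom): (9,6,10) with a≤c, −a<b≤a
flip sign back: reduced form of f is (-9,-6,-10)
g is negative-definite; reduce −g:
−g: translate: b→12 (≡64 mod 26), so (13,64,85)→(13,12,9)
−g: flip: (13,12,9)→(9,-12,13)
−g: translate: b→6 (≡-12 mod 18), so (9,-12,13)→(9,6,10)
−g: reduced (well bottom): (9,6,10) with a≤c, −a<b≤a
flip sign back: reduced form of g is (-9,-6,-10)
reduced forms (-9, -6, -10) vs (-9, -6, -10) ⇒ equivalent

yes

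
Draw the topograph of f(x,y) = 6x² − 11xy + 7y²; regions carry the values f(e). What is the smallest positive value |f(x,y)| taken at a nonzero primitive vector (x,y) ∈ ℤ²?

translate: b→1 (≡-11 mod 12), so (6,-11,7)→(6,1,2)
flip: (6,1,2)→(2,-1,6)
reduced (well bottom): (2,-1,6) with a≤c, −a<b≤a
well minimum = a = 2

2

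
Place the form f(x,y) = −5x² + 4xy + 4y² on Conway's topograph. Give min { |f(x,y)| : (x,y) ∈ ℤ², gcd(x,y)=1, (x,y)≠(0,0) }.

river: ρ → (4,4,-5)
river: ρ → (-5,6,3)
river: ρ → (3,6,-5)
river: ρ → (-5,4,4)
closes: descent 0, river 4
min |a| on river = 3

3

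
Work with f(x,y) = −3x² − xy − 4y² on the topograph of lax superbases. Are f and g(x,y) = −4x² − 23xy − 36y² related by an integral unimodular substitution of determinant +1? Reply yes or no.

D₁ = -47, D₂ = -47
f is negative-definite; reduce −f:
−f: reduced (well bottom): (3,1,4) with a≤c, −a<b≤a
flip sign back: reduced form of f is (-3,-1,-4)
g is negative-definite; reduce −g:
−g: translate: b→-1 (≡23 mod 8), so (4,23,36)→(4,-1,3)
−g: flip: (4,-1,3)→(3,1,4)
−g: reduced (well bottom): (3,1,4) with a≤c, −a<b≤a
flip sign back: reduced form of g is (-3,-1,-4)
reduced forms (-3, -1, -4) vs (-3, -1, -4) ⇒ equivalent

yes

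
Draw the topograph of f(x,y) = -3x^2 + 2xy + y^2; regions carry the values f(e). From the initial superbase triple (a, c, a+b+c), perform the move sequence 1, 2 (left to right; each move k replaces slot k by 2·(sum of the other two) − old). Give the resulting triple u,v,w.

start (-3,1,0) = (f(1,0),f(0,1),f(1,1))
replace slot 1: 2·(1+0) − (-3) = 5 → (5,1,0)
replace slot 2: 2·(5+0) − 1 = 9 → (5,9,0)

5,9,0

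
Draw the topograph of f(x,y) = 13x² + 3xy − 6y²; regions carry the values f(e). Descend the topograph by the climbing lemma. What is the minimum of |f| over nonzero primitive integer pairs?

descent: ρ → (-6,9,10)  [lands on river]
river: ρ → (10,11,-5)
river: ρ → (-5,9,12)
river: ρ → (12,15,-2)
river: ρ → (-2,17,4)
river: ρ → (4,15,-6)
closes: descent 1, river 6
min |a| on river = 2

2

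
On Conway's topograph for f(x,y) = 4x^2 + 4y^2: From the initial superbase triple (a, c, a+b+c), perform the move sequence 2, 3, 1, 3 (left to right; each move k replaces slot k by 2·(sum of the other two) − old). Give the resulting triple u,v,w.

start (4,4,8) = (f(1,0),f(0,1),f(1,1))
replace slot 2: 2·(4+8) − 4 = 20 → (4,20,8)
replace slot 3: 2·(4+20) − 8 = 40 → (4,20,40)
replace slot 1: 2·(20+40) − 4 = 116 → (116,20,40)
replace slot 3: 2·(116+20) − 40 = 232 → (116,20,232)

116,20,232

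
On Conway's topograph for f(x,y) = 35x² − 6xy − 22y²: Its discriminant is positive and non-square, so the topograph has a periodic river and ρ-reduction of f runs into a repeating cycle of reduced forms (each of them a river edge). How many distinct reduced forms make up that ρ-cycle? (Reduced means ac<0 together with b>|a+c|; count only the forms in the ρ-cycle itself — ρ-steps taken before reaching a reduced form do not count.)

D = 3116, ⌊√D⌋ = 55
descent: ρ → (-22,50,7)  [lands on river]
river: ρ → (7,48,-29)
river: ρ → (-29,10,26)
river: ρ → (26,42,-13)
river: ρ → (-13,36,35)
river: ρ → (35,34,-14)
river: ρ → (-14,50,11)
river: ρ → (11,38,-38)
river: ρ → (-38,38,11)
river: ρ → (11,50,-14)
river: ρ → (-14,34,35)
river: ρ → (35,36,-13)
river: ρ → (-13,42,26)
river: ρ → (26,10,-29)
river: ρ → (-29,48,7)
river: ρ → (7,50,-22)
river: ρ → (-22,38,19)
river: ρ → (19,38,-22)
ρ-cycle length = 18 (tail of 1 descent step not counted)

18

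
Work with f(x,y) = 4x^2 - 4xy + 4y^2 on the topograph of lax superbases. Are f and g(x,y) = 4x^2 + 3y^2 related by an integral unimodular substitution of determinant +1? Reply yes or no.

D₁ = -48, D₂ = -48
f: translate: b→4 (≡-4 mod 8), so (4,-4,4)→(4,4,4)
f: reduced (well bottom): (4,4,4) with a≤c, −a<b≤a
g: flip: (4,0,3)→(3,0,4)
g: reduced (well bottom): (3,0,4) with a≤c, −a<b≤a
reduced forms (4, 4, 4) vs (3, 0, 4) ⇒ inequivalent

no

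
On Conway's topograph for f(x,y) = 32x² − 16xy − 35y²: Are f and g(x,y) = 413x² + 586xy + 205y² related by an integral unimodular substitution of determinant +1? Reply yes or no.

D₁ = 4736, D₂ = 4736
river cycle of f (length 20): (-35, 16, 32), (32, 48, -19), (-19, 66, 5), (5, 64, -32), (-32, 64, 5), (5, 66, -19), (-19, 48, 32), (32, 16, -35), (-35, 54, 13), (13, 50, -43), … (10 more)
river cycle of g (length 20): (32, 48, -19), (-19, 66, 5), (5, 64, -32), (-32, 64, 5), (5, 66, -19), (-19, 48, 32), (32, 16, -35), (-35, 54, 13), (13, 50, -43), (-43, 36, 20), … (10 more)
cycles coincide ⇒ equivalent

yes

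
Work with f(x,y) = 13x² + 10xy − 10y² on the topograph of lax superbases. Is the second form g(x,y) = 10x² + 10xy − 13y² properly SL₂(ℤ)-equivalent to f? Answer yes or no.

D₁ = 620, D₂ = 620
river cycle of f (length 8): (-10, 10, 13), (13, 16, -7), (-7, 12, 17), (17, 22, -2), (-2, 22, 17), (17, 12, -7), (-7, 16, 13), (13, 10, -10)
river cycle of g (length 8): (-13, 16, 7), (7, 12, -17), (-17, 22, 2), (2, 22, -17), (-17, 12, 7), (7, 16, -13), (-13, 10, 10), (10, 10, -13)
cycles differ ⇒ inequivalent

no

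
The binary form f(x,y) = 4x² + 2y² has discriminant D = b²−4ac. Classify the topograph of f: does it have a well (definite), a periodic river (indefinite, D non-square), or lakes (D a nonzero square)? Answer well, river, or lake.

D = b²−4ac = 0² − 4·4·2 = -32
D < 0 ⇒ definite ⇒ every region one sign ⇒ single well

well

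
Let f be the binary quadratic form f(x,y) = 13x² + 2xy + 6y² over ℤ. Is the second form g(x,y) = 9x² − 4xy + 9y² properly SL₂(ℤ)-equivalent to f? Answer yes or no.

D₁ = -308, D₂ = -308
f: flip: (13,2,6)→(6,-2,13)
f: reduced (well bottom): (6,-2,13) with a≤c, −a<b≤a
g: flip: (9,-4,9)→(9,4,9)
g: reduced (well bottom): (9,4,9) with a≤c, −a<b≤a
reduced forms (6, -2, 13) vs (9, 4, 9) ⇒ inequivalent

no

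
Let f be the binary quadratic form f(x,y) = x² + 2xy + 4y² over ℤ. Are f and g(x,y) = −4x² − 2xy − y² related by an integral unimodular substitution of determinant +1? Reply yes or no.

D₁ = -12, D₂ = -12
f: translate: b→0 (≡2 mod 2), so (1,2,4)→(1,0,3)
f: reduced (well bottom): (1,0,3) with a≤c, −a<b≤a
g is negative-definite; reduce −g:
−g: flip: (4,2,1)→(1,-2,4)
−g: translate: b→0 (≡-2 mod 2), so (1,-2,4)→(1,0,3)
−g: reduced (well bottom): (1,0,3) with a≤c, −a<b≤a
flip sign back: reduced form of g is (-1,0,-3)
reduced forms (1, 0, 3) vs (-1, 0, -3) ⇒ inequivalent

no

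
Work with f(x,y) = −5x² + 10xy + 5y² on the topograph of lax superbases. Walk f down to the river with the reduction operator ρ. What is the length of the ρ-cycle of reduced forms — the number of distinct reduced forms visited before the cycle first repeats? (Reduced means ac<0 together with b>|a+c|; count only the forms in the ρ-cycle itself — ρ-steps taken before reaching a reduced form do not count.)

D = 200, ⌊√D⌋ = 14
river: ρ → (5,10,-5)
river: ρ → (-5,10,5)
ρ-cycle length = 2 (tail of 0 descent steps not counted)

2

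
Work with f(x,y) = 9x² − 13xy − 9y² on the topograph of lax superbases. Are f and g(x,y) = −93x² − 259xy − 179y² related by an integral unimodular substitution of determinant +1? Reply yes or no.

D₁ = 493, D₂ = 493
river cycle of f (length 10): (-9, 13, 9), (9, 5, -13), (-13, 21, 1), (1, 21, -13), (-13, 5, 9), (9, 13, -9), (-9, 5, 13), (13, 21, -1), (-1, 21, 13), (13, 5, -9)
river cycle of g (length 10): (-13, 21, 1), (1, 21, -13), (-13, 5, 9), (9, 13, -9), (-9, 5, 13), (13, 21, -1), (-1, 21, 13), (13, 5, -9), (-9, 13, 9), (9, 5, -13)
cycles coincide ⇒ equivalent

yes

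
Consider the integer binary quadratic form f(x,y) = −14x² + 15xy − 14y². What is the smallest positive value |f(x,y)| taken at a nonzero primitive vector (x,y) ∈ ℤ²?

translate: b→13 (≡-15 mod 28), so (14,-15,14)→(14,13,13)
flip: (14,13,13)→(13,-13,14)
translate: b→13 (≡-13 mod 26), so (13,-13,14)→(13,13,14)
reduced (well bottom): (13,13,14) with a≤c, −a<b≤a
well minimum |f| = |-13| = 13 (negative-definite)

13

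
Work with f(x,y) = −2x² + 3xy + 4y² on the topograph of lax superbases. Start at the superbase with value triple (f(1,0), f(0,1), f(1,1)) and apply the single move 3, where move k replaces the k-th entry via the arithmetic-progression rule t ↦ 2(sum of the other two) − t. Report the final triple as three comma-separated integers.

start (-2,4,5) = (f(1,0),f(0,1),f(1,1))
replace slot 3: 2·((-2)+4) − 5 = -1 → (-2,4,-1)

-2,4,-1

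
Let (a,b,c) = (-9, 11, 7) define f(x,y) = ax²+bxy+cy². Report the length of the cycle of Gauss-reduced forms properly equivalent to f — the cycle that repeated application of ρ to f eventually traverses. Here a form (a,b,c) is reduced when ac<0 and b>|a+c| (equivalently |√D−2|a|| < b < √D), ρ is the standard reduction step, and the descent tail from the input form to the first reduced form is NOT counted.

D = 373, ⌊√D⌋ = 19
river: ρ → (7,17,-3)
river: ρ → (-3,19,1)
river: ρ → (1,19,-3)
river: ρ → (-3,17,7)
river: ρ → (7,11,-9)
river: ρ → (-9,7,9)
river: ρ → (9,11,-7)
river: ρ → (-7,17,3)
river: ρ → (3,19,-1)
river: ρ → (-1,19,3)
river: ρ → (3,17,-7)
river: ρ → (-7,11,9)
river: ρ → (9,7,-9)
river: ρ → (-9,11,7)
ρ-cycle length = 14 (tail of 0 descent steps not counted)

14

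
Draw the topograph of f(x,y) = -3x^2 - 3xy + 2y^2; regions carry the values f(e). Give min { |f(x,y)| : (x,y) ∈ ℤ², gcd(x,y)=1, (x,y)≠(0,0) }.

descent: ρ → (2,3,-3)  [lands on river]
river: ρ → (-3,3,2)
river: ρ → (2,5,-1)
river: ρ → (-1,5,2)
closes: descent 1, river 4
min |a| on river = 1

1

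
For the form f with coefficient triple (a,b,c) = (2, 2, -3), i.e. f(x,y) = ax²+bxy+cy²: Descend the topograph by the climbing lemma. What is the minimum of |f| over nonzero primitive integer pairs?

river: ρ → (-3,4,1)
river: ρ → (1,4,-3)
river: ρ → (-3,2,2)
river: ρ → (2,2,-3)
closes: descent 0, river 4
min |a| on river = 1

1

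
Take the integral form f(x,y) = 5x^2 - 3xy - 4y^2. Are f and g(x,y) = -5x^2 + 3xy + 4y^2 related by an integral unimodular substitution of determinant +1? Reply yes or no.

D₁ = 89, D₂ = 89
river cycle of f (length 14): (-4, 3, 5), (5, 7, -2), (-2, 9, 1), (1, 9, -2), (-2, 7, 5), (5, 3, -4), (-4, 5, 4), (4, 3, -5), (-5, 7, 2), (2, 9, -1), … (4 more)
river cycle of g (length 14): (4, 5, -4), (-4, 3, 5), (5, 7, -2), (-2, 9, 1), (1, 9, -2), (-2, 7, 5), (5, 3, -4), (-4, 5, 4), (4, 3, -5), (-5, 7, 2), … (4 more)
cycles coincide ⇒ equivalent

yes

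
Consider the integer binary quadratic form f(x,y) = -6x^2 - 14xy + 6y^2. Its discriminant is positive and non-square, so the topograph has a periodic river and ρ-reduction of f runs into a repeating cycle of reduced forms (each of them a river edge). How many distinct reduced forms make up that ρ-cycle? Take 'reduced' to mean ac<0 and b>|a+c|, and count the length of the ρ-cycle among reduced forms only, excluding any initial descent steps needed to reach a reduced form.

D = 340, ⌊√D⌋ = 18
descent: ρ → (6,14,-6)  [lands on river]
river: ρ → (-6,10,10)
river: ρ → (10,10,-6)
river: ρ → (-6,14,6)
river: ρ → (6,10,-10)
river: ρ → (-10,10,6)
ρ-cycle length = 6 (tail of 1 descent step not counted)

6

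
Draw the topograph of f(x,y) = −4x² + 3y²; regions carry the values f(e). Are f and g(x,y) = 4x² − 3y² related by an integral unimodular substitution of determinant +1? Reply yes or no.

D₁ = 48, D₂ = 48
river cycle of f (length 2): (3, 6, -1), (-1, 6, 3)
river cycle of g (length 2): (-3, 6, 1), (1, 6, -3)
cycles differ ⇒ inequivalent

no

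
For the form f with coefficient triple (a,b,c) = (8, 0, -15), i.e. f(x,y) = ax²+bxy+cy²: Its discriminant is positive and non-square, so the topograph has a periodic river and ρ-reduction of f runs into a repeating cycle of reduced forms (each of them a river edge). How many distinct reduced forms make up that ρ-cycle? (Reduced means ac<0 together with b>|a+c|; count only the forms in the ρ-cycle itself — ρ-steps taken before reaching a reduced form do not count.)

D = 480, ⌊√D⌋ = 21
descent: ρ → (-15,0,8)
descent: ρ → (8,16,-7)  [lands on river]
river: ρ → (-7,12,12)
river: ρ → (12,12,-7)
river: ρ → (-7,16,8)
ρ-cycle length = 4 (tail of 2 descent steps not counted)

4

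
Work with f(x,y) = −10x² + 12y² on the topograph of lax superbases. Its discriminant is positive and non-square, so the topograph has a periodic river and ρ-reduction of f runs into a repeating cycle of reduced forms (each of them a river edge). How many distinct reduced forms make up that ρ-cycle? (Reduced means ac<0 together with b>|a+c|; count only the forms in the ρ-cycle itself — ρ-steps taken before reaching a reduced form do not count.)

D = 480, ⌊√D⌋ = 21
descent: ρ → (12,0,-10)
descent: ρ → (-10,20,2)  [lands on river]
river: ρ → (2,20,-10)
ρ-cycle length = 2 (tail of 2 descent steps not counted)

2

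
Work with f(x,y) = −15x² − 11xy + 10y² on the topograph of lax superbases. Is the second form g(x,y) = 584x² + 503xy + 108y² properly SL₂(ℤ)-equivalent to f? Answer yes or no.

D₁ = 721, D₂ = 721
river cycle of f (length 36): (10, 11, -15), (-15, 19, 6), (6, 17, -18), (-18, 19, 5), (5, 21, -14), (-14, 7, 12), (12, 17, -9), (-9, 19, 10), (10, 21, -7), (-7, 21, 10), … (26 more)
river cycle of g (length 36): (10, 11, -15), (-15, 19, 6), (6, 17, -18), (-18, 19, 5), (5, 21, -14), (-14, 7, 12), (12, 17, -9), (-9, 19, 10), (10, 21, -7), (-7, 21, 10), … (26 more)
cycles coincide ⇒ equivalent

yes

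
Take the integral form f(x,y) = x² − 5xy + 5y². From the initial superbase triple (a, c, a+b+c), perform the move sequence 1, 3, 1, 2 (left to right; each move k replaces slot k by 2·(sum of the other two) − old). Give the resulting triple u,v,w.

start (1,5,1) = (f(1,0),f(0,1),f(1,1))
replace slot 1: 2·(5+1) − 1 = 11 → (11,5,1)
replace slot 3: 2·(11+5) − 1 = 31 → (11,5,31)
replace slot 1: 2·(5+31) − 11 = 61 → (61,5,31)
replace slot 2: 2·(61+31) − 5 = 179 → (61,179,31)

61,179,31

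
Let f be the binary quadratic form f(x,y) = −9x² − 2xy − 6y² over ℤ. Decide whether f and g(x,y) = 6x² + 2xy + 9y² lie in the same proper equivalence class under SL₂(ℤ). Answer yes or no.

D₁ = -212, D₂ = -212
f is negative-definite; reduce −f:
−f: flip: (9,2,6)→(6,-2,9)
−f: reduced (well bottom): (6,-2,9) with a≤c, −a<b≤a
flip sign back: reduced form of f is (-6,2,-9)
g: reduced (well bottom): (6,2,9) with a≤c, −a<b≤a
reduced forms (-6, 2, -9) vs (6, 2, 9) ⇒ inequivalent

no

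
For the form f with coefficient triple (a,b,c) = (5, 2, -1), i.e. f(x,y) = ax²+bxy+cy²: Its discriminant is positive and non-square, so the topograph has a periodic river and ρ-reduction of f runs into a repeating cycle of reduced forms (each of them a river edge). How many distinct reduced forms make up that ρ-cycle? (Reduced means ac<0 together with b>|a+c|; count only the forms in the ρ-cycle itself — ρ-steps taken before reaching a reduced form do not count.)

D = 24, ⌊√D⌋ = 4
descent: ρ → (-1,4,2)  [lands on river]
river: ρ → (2,4,-1)
ρ-cycle length = 2 (tail of 1 descent step not counted)

2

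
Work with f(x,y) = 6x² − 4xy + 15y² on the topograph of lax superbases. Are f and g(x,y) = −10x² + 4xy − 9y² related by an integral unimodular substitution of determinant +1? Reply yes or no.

D₁ = -344, D₂ = -344
f: reduced (well bottom): (6,-4,15) with a≤c, −a<b≤a
g is negative-definite; reduce −g:
−g: flip: (10,-4,9)→(9,4,10)
−g: reduced (well bottom): (9,4,10) with a≤c, −a<b≤a
flip sign back: reduced form of g is (-9,-4,-10)
reduced forms (6, -4, 15) vs (-9, -4, -10) ⇒ inequivalent

no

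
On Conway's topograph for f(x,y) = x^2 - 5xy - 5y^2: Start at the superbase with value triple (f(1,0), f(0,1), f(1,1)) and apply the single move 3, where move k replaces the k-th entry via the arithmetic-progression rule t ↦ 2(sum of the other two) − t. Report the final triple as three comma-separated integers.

start (1,-5,-9) = (f(1,0),f(0,1),f(1,1))
replace slot 3: 2·(1+(-5)) − (-9) = 1 → (1,-5,1)

1,-5,1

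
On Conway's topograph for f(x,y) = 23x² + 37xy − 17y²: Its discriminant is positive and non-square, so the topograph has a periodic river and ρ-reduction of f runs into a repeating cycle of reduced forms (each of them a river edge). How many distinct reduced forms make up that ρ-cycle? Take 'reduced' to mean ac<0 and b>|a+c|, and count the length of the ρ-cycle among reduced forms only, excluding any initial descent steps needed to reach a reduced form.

D = 2933, ⌊√D⌋ = 54
river: ρ → (-17,31,29)
river: ρ → (29,27,-19)
river: ρ → (-19,49,7)
river: ρ → (7,49,-19)
river: ρ → (-19,27,29)
river: ρ → (29,31,-17)
river: ρ → (-17,37,23)
river: ρ → (23,9,-31)
river: ρ → (-31,53,1)
river: ρ → (1,53,-31)
river: ρ → (-31,9,23)
river: ρ → (23,37,-17)
ρ-cycle length = 12 (tail of 0 descent steps not counted)

12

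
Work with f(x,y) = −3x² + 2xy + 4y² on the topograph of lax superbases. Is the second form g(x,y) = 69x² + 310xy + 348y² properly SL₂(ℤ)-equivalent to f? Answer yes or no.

D₁ = 52, D₂ = 52
river cycle of f (length 10): (4, 6, -1), (-1, 6, 4), (4, 2, -3), (-3, 4, 3), (3, 2, -4), (-4, 6, 1), (1, 6, -4), (-4, 2, 3), (3, 4, -3), (-3, 2, 4)
river cycle of g (length 10): (4, 6, -1), (-1, 6, 4), (4, 2, -3), (-3, 4, 3), (3, 2, -4), (-4, 6, 1), (1, 6, -4), (-4, 2, 3), (3, 4, -3), (-3, 2, 4)
cycles coincide ⇒ equivalent

yes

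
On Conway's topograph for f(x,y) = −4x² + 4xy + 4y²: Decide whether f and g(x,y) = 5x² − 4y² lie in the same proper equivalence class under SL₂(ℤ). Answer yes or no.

D₁ = 80, D₂ = 80
river cycle of f (length 2): (4, 4, -4), (-4, 4, 4)
river cycle of g (length 2): (-4, 8, 1), (1, 8, -4)
cycles differ ⇒ inequivalent

no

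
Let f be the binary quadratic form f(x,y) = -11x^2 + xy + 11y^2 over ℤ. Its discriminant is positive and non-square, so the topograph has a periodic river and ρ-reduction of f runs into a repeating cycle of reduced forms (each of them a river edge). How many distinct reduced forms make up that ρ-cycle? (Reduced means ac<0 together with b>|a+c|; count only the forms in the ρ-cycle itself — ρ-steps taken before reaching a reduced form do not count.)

D = 485, ⌊√D⌋ = 22
river: ρ → (11,21,-1)
river: ρ → (-1,21,11)
river: ρ → (11,1,-11)
river: ρ → (-11,21,1)
river: ρ → (1,21,-11)
river: ρ → (-11,1,11)
ρ-cycle length = 6 (tail of 0 descent steps not counted)

6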